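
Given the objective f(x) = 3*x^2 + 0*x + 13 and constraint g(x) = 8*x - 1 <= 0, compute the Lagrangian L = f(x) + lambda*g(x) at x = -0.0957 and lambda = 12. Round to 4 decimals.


Step 1: Evaluate f(x).
f(-0.0957) = 3*(-0.0957)^2 + 0*(-0.0957) + 13 = 13.0275
Step 2: Evaluate g(x).
g(-0.0957) = 8*-0.0957 - 1 = -1.7656
Step 3: Compute Lagrangian.
L = 13.0275 + 12*-1.7656 = -8.1597


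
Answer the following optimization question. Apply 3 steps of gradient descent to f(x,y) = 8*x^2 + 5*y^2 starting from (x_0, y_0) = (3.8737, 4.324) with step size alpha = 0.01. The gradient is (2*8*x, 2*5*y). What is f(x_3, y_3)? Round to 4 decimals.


Gradient descent on f(x,y) = 8*x^2 + 5*y^2.
Starting point: (3.8737, 4.324), alpha = 0.01
Step 1: grad_x = 2*8*3.8737 = 61.9792, grad_y = 2*5*4.324 = 43.24
  x_1 = 3.8737 - 0.01*61.9792 = 3.2539
  y_1 = 4.324 - 0.01*43.24 = 3.8916
Step 2: grad_x = 2*8*3.2539 = 52.0625, grad_y = 2*5*3.8916 = 38.916
  x_2 = 3.2539 - 0.01*52.0625 = 2.7333
  y_2 = 3.8916 - 0.01*38.916 = 3.5024
Step 3: grad_x = 2*8*2.7333 = 43.7325, grad_y = 2*5*3.5024 = 35.0244
  x_3 = 2.7333 - 0.01*43.7325 = 2.296
  y_3 = 3.5024 - 0.01*35.0244 = 3.1522
f(2.296, 3.1522) = 8*2.296^2 + 5*3.1522^2 = 91.8531


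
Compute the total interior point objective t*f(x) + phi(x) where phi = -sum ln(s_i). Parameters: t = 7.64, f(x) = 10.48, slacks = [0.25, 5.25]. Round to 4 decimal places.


Step 1: Compute log-barrier.
ln values: [-1.3863, 1.6582]
phi = -(-1.3863 + 1.6582) = -0.2719
Step 2: Compute augmented objective.
t*f(x) = 7.64*10.48 = 80.0672
Total = 80.0672 - 0.2719 = 79.7953


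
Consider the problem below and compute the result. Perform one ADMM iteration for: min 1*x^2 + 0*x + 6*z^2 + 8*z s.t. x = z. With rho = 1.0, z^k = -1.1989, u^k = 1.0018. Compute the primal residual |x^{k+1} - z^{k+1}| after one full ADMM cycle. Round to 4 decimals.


ADMM iteration with rho = 1.0, z^k = -1.1989, u^k = 1.0018
Step 1: x-update.
Minimize 1*x^2 + 0*x + (1.0/2)*(x + 1.1989 + 1.0018)^2
FOC: (2*1 + 1.0)*x = 0 + 1.0*(-1.1989 - 1.0018)
x^{k+1} = -0.7336
Step 2: z-update.
Minimize 6*z^2 + 8*z + (1.0/2)*(-0.7336 - z + 1.0018)^2
FOC: (2*6 + 1.0)*z = -8 + 1.0*(-0.7336 + 1.0018)
z^{k+1} = -0.5948
Step 3: u-update.
u^{k+1} = 1.0018 - 0.7336 + 0.5948 = 0.863
Step 4: Primal residual = |-0.7336 + 0.5948| = 0.1388


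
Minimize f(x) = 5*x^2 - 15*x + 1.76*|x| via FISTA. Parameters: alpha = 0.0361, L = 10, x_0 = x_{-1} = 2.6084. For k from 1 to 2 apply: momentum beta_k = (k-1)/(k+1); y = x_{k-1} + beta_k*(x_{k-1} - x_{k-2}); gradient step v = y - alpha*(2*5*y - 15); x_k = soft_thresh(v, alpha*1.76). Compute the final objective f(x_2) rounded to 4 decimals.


FISTA on f(x) = 5*x^2 - 15*x + 1.76*|x|
L = 10, alpha = 0.0361
Iteration 1: beta = 0.0, y = 2.6084 + 0.0*(2.6084 - 2.6084) = 2.6084
  grad(y) = 11.084, v = y - alpha*grad = 2.2083
  prox(v) = soft_thresh(2.2083, 0.0635) = 2.1447
Iteration 2: beta = 0.3333, y = 2.1447 + 0.3333*(2.1447 - 2.6084) = 1.9902
  grad(y) = 4.9018, v = y - alpha*grad = 1.8132
  prox(v) = soft_thresh(1.8132, 0.0635) = 1.7497
f(x_2) = 5*1.7497^2 - 15*1.7497 + 1.76*|1.7497| = -7.8588


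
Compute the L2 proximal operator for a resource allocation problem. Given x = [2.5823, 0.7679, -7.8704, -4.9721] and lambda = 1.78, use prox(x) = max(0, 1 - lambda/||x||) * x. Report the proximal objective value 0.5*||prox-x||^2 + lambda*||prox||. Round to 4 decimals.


Step 1: Compute ||x||.
||x|| = 9.6914
Step 2: Compute scaling factor.
scale = max(0, 1 - 1.78/9.6914) = 0.8163
Step 3: prox(x) = [2.108, 0.6269, -6.4249, -4.0589]
||prox(x)|| = 7.9114
Step 4: Proximal objective.
0.5*||prox-x||^2 = 1.5842
lambda*||prox|| = 14.0823
Total = 15.6665


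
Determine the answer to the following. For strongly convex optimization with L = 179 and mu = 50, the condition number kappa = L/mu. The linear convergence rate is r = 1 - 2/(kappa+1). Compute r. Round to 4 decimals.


Step 1: Compute the condition number.
kappa = L/mu = 179/50 = 3.58
Step 2: Compute the convergence rate.
r = 1 - 2/(kappa + 1) = 1 - 2*mu/(L + mu) = (L - mu)/(L + mu) = 129/229 = 0.5633


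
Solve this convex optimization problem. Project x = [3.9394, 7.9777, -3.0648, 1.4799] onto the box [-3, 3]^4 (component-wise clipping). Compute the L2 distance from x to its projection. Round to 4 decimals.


Project each component onto [-3, 3].
clip(3.9394) = 3.0, clip(7.9777) = 3.0, clip(-3.0648) = -3.0, clip(1.4799) = 1.4799
Projection = [3.0, 3.0, -3.0, 1.4799]
Squared diffs: [0.8825, 24.7775, 0.0042, 0.0]
Distance = sqrt(25.6642) = 5.066


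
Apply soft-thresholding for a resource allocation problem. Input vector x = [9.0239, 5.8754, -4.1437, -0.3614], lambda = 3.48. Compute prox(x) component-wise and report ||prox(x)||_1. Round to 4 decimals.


Soft-thresholding with lambda = 3.48:
prox(9.0239) = sign(9.0239)*max(|9.0239| - 3.48, 0) = 5.5439
prox(5.8754) = sign(5.8754)*max(|5.8754| - 3.48, 0) = 2.3954
prox(-4.1437) = sign(-4.1437)*max(|-4.1437| - 3.48, 0) = -0.6637
prox(-0.3614) = sign(-0.3614)*max(|-0.3614| - 3.48, 0) = 0.0
prox(x) = [5.5439, 2.3954, -0.6637, 0.0]
||prox(x)||_1 = 5.5439 + 2.3954 + 0.6637 + 0.0 = 8.603


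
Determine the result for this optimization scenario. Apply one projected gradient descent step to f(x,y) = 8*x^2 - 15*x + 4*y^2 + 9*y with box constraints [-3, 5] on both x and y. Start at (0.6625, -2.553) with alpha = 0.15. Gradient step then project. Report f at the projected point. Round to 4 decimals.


Step 1: Compute gradient at (0.6625, -2.553).
grad_x = 2*8*0.6625 - 15 = -4.4
grad_y = 2*4*-2.553 + 9 = -11.424
Step 2: Gradient step.
x_raw = 0.6625 - 0.15*-4.4 = 1.3225
y_raw = -2.553 - 0.15*-11.424 = -0.8394
Step 3: Project onto [-3, 5].
x_proj = clip(1.3225) = 1.3225
y_proj = clip(-0.8394) = -0.8394
Step 4: Evaluate f.
f(1.3225, -0.8394) = -10.5817


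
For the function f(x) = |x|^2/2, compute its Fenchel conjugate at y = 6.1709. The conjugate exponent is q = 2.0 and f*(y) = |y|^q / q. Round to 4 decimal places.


The conjugate exponent q satisfies 1/p + 1/q = 1.
p = 2, so q = 2/(2 - 1) = 2.0
|y|^q = 6.1709^2.0 = 38.08
f*(6.1709) = 38.08 / 2.0 = 19.04


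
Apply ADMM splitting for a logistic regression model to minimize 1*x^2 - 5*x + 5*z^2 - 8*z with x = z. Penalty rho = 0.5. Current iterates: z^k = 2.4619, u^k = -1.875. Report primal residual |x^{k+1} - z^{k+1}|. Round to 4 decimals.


ADMM iteration with rho = 0.5, z^k = 2.4619, u^k = -1.875
Step 1: x-update.
Minimize 1*x^2 - 5*x + (0.5/2)*(x - 2.4619 - 1.875)^2
FOC: (2*1 + 0.5)*x = 5 + 0.5*(2.4619 + 1.875)
x^{k+1} = 2.8674
Step 2: z-update.
Minimize 5*z^2 - 8*z + (0.5/2)*(2.8674 - z - 1.875)^2
FOC: (2*5 + 0.5)*z = 8 + 0.5*(2.8674 - 1.875)
z^{k+1} = 0.8092
Step 3: u-update.
u^{k+1} = -1.875 + 2.8674 - 0.8092 = 0.1832
Step 4: Primal residual = |2.8674 - 0.8092| = 2.0582


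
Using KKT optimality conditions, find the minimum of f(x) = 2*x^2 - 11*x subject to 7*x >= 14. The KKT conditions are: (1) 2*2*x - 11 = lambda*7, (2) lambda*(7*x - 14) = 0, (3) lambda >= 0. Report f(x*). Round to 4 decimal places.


Step 1: Try lambda = 0 (constraint inactive).
Stationarity: 2*2*x - 11 = 0
x* = 11/(2*2) = 2.75
Check constraint: 7*2.75 = 19.25 >= 14 -- satisfied.
Step 2: Compute optimal value.
f(x*) = 2*2.75^2 - 11*2.75 = -15.125


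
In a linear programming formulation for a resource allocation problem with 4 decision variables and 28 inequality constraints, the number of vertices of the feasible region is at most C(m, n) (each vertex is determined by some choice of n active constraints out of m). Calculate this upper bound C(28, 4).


Each vertex corresponds to some choice of n active constraints out of m, so the number of vertices is at most C(m, n) = m! / (n!(m-n)!).
m = 28, n = 4
Numerator: 28 * 27 * 26 * 25
Denominator: 4! = 24
C(28, 4) = 20475


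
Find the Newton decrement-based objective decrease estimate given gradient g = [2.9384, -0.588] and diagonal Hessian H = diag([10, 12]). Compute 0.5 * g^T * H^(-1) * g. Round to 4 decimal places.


Step 1: H is diagonal, so H^(-1) * g = [0.2938, -0.049].
Step 2: g^T H^(-1) g = sum_i g_i^2 / H_ii
  = (2.9384)^2/10 + (-0.588)^2/12
  = 0.8634 + 0.0288 = 0.8922
Step 3: Objective decrease = 0.5 * g^T H^(-1) g = 0.4461


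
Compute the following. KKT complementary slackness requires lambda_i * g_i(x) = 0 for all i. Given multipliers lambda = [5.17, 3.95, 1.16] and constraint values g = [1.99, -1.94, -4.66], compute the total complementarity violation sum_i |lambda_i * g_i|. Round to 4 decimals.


KKT complementary slackness check:
lambda_1 * g_1 = 5.17 * 1.99 = 10.2883
lambda_2 * g_2 = 3.95 * -1.94 = -7.663
lambda_3 * g_3 = 1.16 * -4.66 = -5.4056
Total violation = 10.2883 + 7.663 + 5.4056 = 23.3569


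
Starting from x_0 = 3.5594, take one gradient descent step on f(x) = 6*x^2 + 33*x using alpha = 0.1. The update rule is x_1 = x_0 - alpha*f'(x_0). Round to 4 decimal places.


We compute the gradient at x_0 and apply the update.
f'(x) = 12*x + 33
f'(3.5594) = 12*3.5594 + 33 = 75.7128
x_1 = 3.5594 - 0.1*75.7128 = -4.0119


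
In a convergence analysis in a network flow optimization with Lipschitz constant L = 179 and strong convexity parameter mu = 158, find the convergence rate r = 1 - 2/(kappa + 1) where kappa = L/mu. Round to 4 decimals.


Step 1: Compute the condition number.
kappa = L/mu = 179/158 = 1.1329
Step 2: Compute the convergence rate.
r = 1 - 2/(kappa + 1) = 1 - 2*mu/(L + mu) = (L - mu)/(L + mu) = 21/337 = 0.0623


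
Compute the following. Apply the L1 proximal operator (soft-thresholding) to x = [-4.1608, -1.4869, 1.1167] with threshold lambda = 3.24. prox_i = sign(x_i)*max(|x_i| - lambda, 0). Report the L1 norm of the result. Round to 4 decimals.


Soft-thresholding with lambda = 3.24:
prox(-4.1608) = sign(-4.1608)*max(|-4.1608| - 3.24, 0) = -0.9208
prox(-1.4869) = sign(-1.4869)*max(|-1.4869| - 3.24, 0) = 0.0
prox(1.1167) = sign(1.1167)*max(|1.1167| - 3.24, 0) = 0.0
prox(x) = [-0.9208, 0.0, 0.0]
||prox(x)||_1 = 0.9208 + 0.0 + 0.0 = 0.9208


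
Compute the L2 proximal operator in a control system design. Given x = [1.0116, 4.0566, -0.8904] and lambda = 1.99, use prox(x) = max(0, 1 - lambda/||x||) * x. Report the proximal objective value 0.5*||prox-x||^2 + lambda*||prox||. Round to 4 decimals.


Step 1: Compute ||x||.
||x|| = 4.2746
Step 2: Compute scaling factor.
scale = max(0, 1 - 1.99/4.2746) = 0.5345
Step 3: prox(x) = [0.5407, 2.1681, -0.4759]
||prox(x)|| = 2.2846
Step 4: Proximal objective.
0.5*||prox-x||^2 = 1.9801
lambda*||prox|| = 4.5464
Total = 6.5264


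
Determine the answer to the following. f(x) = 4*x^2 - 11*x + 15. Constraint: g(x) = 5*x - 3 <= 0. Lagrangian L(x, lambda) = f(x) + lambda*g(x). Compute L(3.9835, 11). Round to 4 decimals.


Step 1: Evaluate f(x).
f(3.9835) = 4*3.9835^2 - 11*3.9835 + 15 = 34.6546
Step 2: Evaluate g(x).
g(3.9835) = 5*3.9835 - 3 = 16.9175
Step 3: Compute Lagrangian.
L = 34.6546 + 11*16.9175 = 220.7471


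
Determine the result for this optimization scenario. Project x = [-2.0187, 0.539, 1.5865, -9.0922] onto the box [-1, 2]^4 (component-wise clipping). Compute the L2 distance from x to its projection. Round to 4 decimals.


Project each component onto [-1, 2].
clip(-2.0187) = -1.0, clip(0.539) = 0.539, clip(1.5865) = 1.5865, clip(-9.0922) = -1.0
Projection = [-1.0, 0.539, 1.5865, -1.0]
Squared diffs: [1.0377, 0.0, 0.0, 65.4837]
Distance = sqrt(66.5214) = 8.1561


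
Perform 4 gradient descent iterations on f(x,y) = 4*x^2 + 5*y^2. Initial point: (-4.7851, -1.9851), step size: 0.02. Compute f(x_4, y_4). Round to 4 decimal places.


Gradient descent on f(x,y) = 4*x^2 + 5*y^2.
Starting point: (-4.7851, -1.9851), alpha = 0.02
Step 1: grad_x = 2*4*-4.7851 = -38.2808, grad_y = 2*5*-1.9851 = -19.851
  x_1 = -4.7851 - 0.02*-38.2808 = -4.0195
  y_1 = -1.9851 - 0.02*-19.851 = -1.5881
Step 2: grad_x = 2*4*-4.0195 = -32.1559, grad_y = 2*5*-1.5881 = -15.8808
  x_2 = -4.0195 - 0.02*-32.1559 = -3.3764
  y_2 = -1.5881 - 0.02*-15.8808 = -1.2705
Step 3: grad_x = 2*4*-3.3764 = -27.0109, grad_y = 2*5*-1.2705 = -12.7046
  x_3 = -3.3764 - 0.02*-27.0109 = -2.8361
  y_3 = -1.2705 - 0.02*-12.7046 = -1.0164
Step 4: grad_x = 2*4*-2.8361 = -22.6892, grad_y = 2*5*-1.0164 = -10.1637
  x_4 = -2.8361 - 0.02*-22.6892 = -2.3824
  y_4 = -1.0164 - 0.02*-10.1637 = -0.8131
f(-2.3824, -0.8131) = 4*(-2.3824)^2 + 5*(-0.8131)^2 = 26.0083


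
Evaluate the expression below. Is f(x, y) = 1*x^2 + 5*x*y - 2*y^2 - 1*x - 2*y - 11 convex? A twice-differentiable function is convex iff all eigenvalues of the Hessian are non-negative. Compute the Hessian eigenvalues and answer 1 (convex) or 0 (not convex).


The Hessian of f(x,y) = 1*x^2 + 5*x*y - 2*y^2 - 1*x - 2*y - 11 is:
H = [[2, 5], [5, -4]]
Trace = 2 - 4 = -2
Determinant = 2*-4 - (5)^2 = -33
Discriminant = (-2)^2 - 4*-33 = 136.0
Eigenvalues: lambda_1 = -6.831, lambda_2 = 4.831
The function is not convex.

0


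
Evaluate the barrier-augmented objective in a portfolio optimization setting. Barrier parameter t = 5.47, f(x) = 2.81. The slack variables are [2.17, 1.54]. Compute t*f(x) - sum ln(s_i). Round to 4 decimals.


Step 1: Compute log-barrier.
ln values: [0.7747, 0.4318]
phi = -(0.7747 + 0.4318) = -1.2065
Step 2: Compute augmented objective.
t*f(x) = 5.47*2.81 = 15.3707
Total = 15.3707 - 1.2065 = 14.1642


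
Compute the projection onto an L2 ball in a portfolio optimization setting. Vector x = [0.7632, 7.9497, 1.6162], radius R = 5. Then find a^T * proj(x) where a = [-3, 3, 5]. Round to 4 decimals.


Step 1: Compute ||x|| (intermediates to 6 decimals).
||x|| = sqrt(0.7632^2 + 7.9497^2 + 1.6162^2) = 8.148147
Step 2: Project.
Since ||x|| > R, scale = R/||x|| = 5/8.148147 = 0.613636, proj(x) = scale * x
proj(x) = [0.468327, 4.878222, 0.991759]
Step 3: Dot product.
a^T * proj(x) = -3*0.468327 + 3*4.878222 + 5*0.991759 = 18.1885


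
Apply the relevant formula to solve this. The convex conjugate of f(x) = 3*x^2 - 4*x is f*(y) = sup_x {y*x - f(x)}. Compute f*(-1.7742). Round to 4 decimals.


f*(y) = sup_x {y*x - a*x^2 - b*x} = sup_x {(y-b)*x - a*x^2}
FOC: (y - b) - 2a*x = 0 => x* = (y - b)/(2a)
x* = (-1.7742 + 4)/(2*3) = 0.371
f*(-1.7742) = (y-b)^2/(4a) = (-1.7742 + 4)^2/(4*3)
= 4.9542/12 = 0.4128


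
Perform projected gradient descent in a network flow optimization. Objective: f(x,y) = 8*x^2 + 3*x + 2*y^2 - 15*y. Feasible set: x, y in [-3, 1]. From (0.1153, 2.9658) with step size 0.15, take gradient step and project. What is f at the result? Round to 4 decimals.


Step 1: Compute gradient at (0.1153, 2.9658).
grad_x = 2*8*0.1153 + 3 = 4.8448
grad_y = 2*2*2.9658 - 15 = -3.1368
Step 2: Gradient step.
x_raw = 0.1153 - 0.15*4.8448 = -0.6114
y_raw = 2.9658 - 0.15*-3.1368 = 3.4363
Step 3: Project onto [-3, 1].
x_proj = clip(-0.6114) = -0.6114
y_proj = clip(3.4363) = 1.0
Step 4: Evaluate f.
f(-0.6114, 1.0) = -11.8436


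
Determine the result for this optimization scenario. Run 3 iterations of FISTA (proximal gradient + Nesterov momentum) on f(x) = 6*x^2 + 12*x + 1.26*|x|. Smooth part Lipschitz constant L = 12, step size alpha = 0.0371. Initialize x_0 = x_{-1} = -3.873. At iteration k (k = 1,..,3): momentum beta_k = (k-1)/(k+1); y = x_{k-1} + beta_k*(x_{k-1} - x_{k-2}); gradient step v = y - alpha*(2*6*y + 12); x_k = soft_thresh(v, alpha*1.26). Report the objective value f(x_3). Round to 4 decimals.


FISTA on f(x) = 6*x^2 + 12*x + 1.26*|x|
L = 12, alpha = 0.0371
Iteration 1: beta = 0.0, y = -3.873 + 0.0*(-3.873 + 3.873) = -3.873
  grad(y) = -34.476, v = y - alpha*grad = -2.5939
  prox(v) = soft_thresh(-2.5939, 0.0467) = -2.5472
Iteration 2: beta = 0.3333, y = -2.5472 + 0.3333*(-2.5472 + 3.873) = -2.1053
  grad(y) = -13.2631, v = y - alpha*grad = -1.6132
  prox(v) = soft_thresh(-1.6132, 0.0467) = -1.5665
Iteration 3: beta = 0.5, y = -1.5665 + 0.5*(-1.5665 + 2.5472) = -1.0761
  grad(y) = -0.913, v = y - alpha*grad = -1.0422
  prox(v) = soft_thresh(-1.0422, 0.0467) = -0.9955
f(x_3) = 6*(-0.9955)^2 + 12*(-0.9955) + 1.26*|-0.9955| = -4.7456


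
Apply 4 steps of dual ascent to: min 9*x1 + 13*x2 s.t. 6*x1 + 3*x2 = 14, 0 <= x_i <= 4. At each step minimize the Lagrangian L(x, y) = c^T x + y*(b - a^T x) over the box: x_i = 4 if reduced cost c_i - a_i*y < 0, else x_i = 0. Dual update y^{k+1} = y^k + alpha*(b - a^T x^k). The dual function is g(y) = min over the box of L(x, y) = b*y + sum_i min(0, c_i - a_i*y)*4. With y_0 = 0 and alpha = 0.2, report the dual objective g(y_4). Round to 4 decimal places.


Dual ascent for LP: min 9*x1 + 13*x2, 6*x1 + 3*x2 = 14, 0 <= x_i <= 4
Step 1: y^k = 0.0, reduced costs: (9.0, 13.0)
  x^k = (0.0, 0.0), subgradient = b - a^T x = 14.0
  y^{k+1} = 0.0 + 0.2*14.0 = 2.8
Step 2: y^k = 2.8, reduced costs: (-7.8, 4.6)
  x^k = (4.0, 0.0), subgradient = b - a^T x = -10.0
  y^{k+1} = 2.8 + 0.2*-10.0 = 0.8
Step 3: y^k = 0.8, reduced costs: (4.2, 10.6)
  x^k = (0.0, 0.0), subgradient = b - a^T x = 14.0
  y^{k+1} = 0.8 + 0.2*14.0 = 3.6
Step 4: y^k = 3.6, reduced costs: (-12.6, 2.2)
  x^k = (4.0, 0.0), subgradient = b - a^T x = -10.0
  y^{k+1} = 3.6 + 0.2*-10.0 = 1.6
Dual objective at y_4 = 1.6: reduced costs (-0.6, 8.2), box minimizer x = (4.0, 0.0)
g(y_4) = b*y + (c1 - a1*y)*x1 + (c2 - a2*y)*x2 = 14*1.6 + (-0.6)*4.0 + 8.2*0.0 = 22.4 - 2.4 + 0.0 = 20.0


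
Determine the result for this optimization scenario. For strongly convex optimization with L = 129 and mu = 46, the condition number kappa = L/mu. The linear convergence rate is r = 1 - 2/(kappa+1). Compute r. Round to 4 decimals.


Step 1: Compute the condition number.
kappa = L/mu = 129/46 = 2.8043
Step 2: Compute the convergence rate.
r = 1 - 2/(kappa + 1) = 1 - 2*mu/(L + mu) = (L - mu)/(L + mu) = 83/175 = 0.4743


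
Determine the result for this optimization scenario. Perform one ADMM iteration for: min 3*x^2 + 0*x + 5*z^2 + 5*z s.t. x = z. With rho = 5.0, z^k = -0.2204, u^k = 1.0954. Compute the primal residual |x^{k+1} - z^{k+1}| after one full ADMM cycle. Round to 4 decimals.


ADMM iteration with rho = 5.0, z^k = -0.2204, u^k = 1.0954
Step 1: x-update.
Minimize 3*x^2 + 0*x + (5.0/2)*(x + 0.2204 + 1.0954)^2
FOC: (2*3 + 5.0)*x = 0 + 5.0*(-0.2204 - 1.0954)
x^{k+1} = -0.5981
Step 2: z-update.
Minimize 5*z^2 + 5*z + (5.0/2)*(-0.5981 - z + 1.0954)^2
FOC: (2*5 + 5.0)*z = -5 + 5.0*(-0.5981 + 1.0954)
z^{k+1} = -0.1676
Step 3: u-update.
u^{k+1} = 1.0954 - 0.5981 + 0.1676 = 0.6649
Step 4: Primal residual = |-0.5981 + 0.1676| = 0.4305


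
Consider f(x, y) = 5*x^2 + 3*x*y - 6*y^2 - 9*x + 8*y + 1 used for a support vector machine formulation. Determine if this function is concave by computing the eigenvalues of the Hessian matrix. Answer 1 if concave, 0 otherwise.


The Hessian of f(x,y) = 5*x^2 + 3*x*y - 6*y^2 - 9*x + 8*y + 1 is:
H = [[10, 3], [3, -12]]
Trace = 10 - 12 = -2
Determinant = 10*-12 - (3)^2 = -129
Discriminant = (-2)^2 - 4*-129 = 520.0
Eigenvalues: lambda_1 = -12.4018, lambda_2 = 10.4018
The function is not concave.

0


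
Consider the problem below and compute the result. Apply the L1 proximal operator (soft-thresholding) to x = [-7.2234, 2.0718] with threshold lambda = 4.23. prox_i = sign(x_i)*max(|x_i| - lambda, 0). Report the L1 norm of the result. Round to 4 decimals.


Soft-thresholding with lambda = 4.23:
prox(-7.2234) = sign(-7.2234)*max(|-7.2234| - 4.23, 0) = -2.9934
prox(2.0718) = sign(2.0718)*max(|2.0718| - 4.23, 0) = 0.0
prox(x) = [-2.9934, 0.0]
||prox(x)||_1 = 2.9934 + 0.0 = 2.9934


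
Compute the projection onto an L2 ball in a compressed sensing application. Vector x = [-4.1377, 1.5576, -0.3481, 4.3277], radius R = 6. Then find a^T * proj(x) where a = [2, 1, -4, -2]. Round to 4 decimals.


Step 1: Compute ||x|| (intermediates to 6 decimals).
||x|| = sqrt((-4.1377)^2 + 1.5576^2 + (-0.3481)^2 + 4.3277^2) = 6.196518
Step 2: Project.
Since ||x|| > R, scale = R/||x|| = 6/6.196518 = 0.968286, proj(x) = scale * x
proj(x) = [-4.006477, 1.508202, -0.33706, 4.190451]
Step 3: Dot product.
a^T * proj(x) = 2*(-4.006477) + 1*1.508202 - 4*(-0.33706) - 2*4.190451 = -13.5374


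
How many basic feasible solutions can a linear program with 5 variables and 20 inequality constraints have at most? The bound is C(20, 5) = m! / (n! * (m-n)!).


Each vertex corresponds to some choice of n active constraints out of m, so the number of vertices is at most C(m, n) = m! / (n!(m-n)!).
m = 20, n = 5
Numerator: 20 * 19 * 18 * 17 * 16
Denominator: 5! = 120
C(20, 5) = 15504


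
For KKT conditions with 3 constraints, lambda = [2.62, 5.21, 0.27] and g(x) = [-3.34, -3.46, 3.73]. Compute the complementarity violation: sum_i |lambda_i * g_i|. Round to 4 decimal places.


KKT complementary slackness check:
lambda_1 * g_1 = 2.62 * -3.34 = -8.7508
lambda_2 * g_2 = 5.21 * -3.46 = -18.0266
lambda_3 * g_3 = 0.27 * 3.73 = 1.0071
Total violation = 8.7508 + 18.0266 + 1.0071 = 27.7845


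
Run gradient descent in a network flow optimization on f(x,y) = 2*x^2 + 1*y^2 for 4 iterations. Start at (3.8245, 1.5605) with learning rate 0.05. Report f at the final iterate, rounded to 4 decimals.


Gradient descent on f(x,y) = 2*x^2 + 1*y^2.
Starting point: (3.8245, 1.5605), alpha = 0.05
Step 1: grad_x = 2*2*3.8245 = 15.298, grad_y = 2*1*1.5605 = 3.121
  x_1 = 3.8245 - 0.05*15.298 = 3.0596
  y_1 = 1.5605 - 0.05*3.121 = 1.4045
Step 2: grad_x = 2*2*3.0596 = 12.2384, grad_y = 2*1*1.4045 = 2.8089
  x_2 = 3.0596 - 0.05*12.2384 = 2.4477
  y_2 = 1.4045 - 0.05*2.8089 = 1.264
Step 3: grad_x = 2*2*2.4477 = 9.7907, grad_y = 2*1*1.264 = 2.528
  x_3 = 2.4477 - 0.05*9.7907 = 1.9581
  y_3 = 1.264 - 0.05*2.528 = 1.1376
Step 4: grad_x = 2*2*1.9581 = 7.8326, grad_y = 2*1*1.1376 = 2.2752
  x_4 = 1.9581 - 0.05*7.8326 = 1.5665
  y_4 = 1.1376 - 0.05*2.2752 = 1.0238
f(1.5665, 1.0238) = 2*1.5665^2 + 1*1.0238^2 = 5.9562


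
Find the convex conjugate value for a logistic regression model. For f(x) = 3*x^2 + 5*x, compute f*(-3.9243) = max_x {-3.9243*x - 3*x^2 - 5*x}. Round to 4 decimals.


f*(y) = sup_x {y*x - a*x^2 - b*x} = sup_x {(y-b)*x - a*x^2}
FOC: (y - b) - 2a*x = 0 => x* = (y - b)/(2a)
x* = (-3.9243 - 5)/(2*3) = -1.4874
f*(-3.9243) = (y-b)^2/(4a) = (-3.9243 - 5)^2/(4*3)
= 79.6431/12 = 6.6369


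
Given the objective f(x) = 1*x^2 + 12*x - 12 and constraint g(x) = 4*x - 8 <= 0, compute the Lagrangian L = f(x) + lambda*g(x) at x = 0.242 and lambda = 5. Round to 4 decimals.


Step 1: Evaluate f(x).
f(0.242) = 1*0.242^2 + 12*0.242 - 12 = -9.0374
Step 2: Evaluate g(x).
g(0.242) = 4*0.242 - 8 = -7.032
Step 3: Compute Lagrangian.
L = -9.0374 + 5*-7.032 = -44.1974


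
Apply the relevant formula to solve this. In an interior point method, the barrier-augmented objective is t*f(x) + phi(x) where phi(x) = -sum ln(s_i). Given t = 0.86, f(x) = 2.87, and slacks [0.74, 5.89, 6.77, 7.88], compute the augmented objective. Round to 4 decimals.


Step 1: Compute log-barrier.
ln values: [-0.3011, 1.7733, 1.9125, 2.0643]
phi = -(-0.3011 + 1.7733 + 1.9125 + 2.0643) = -5.449
Step 2: Compute augmented objective.
t*f(x) = 0.86*2.87 = 2.4682
Total = 2.4682 - 5.449 = -2.9808


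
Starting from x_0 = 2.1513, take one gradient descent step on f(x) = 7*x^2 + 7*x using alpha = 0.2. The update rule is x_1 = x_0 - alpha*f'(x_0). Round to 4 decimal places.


We compute the gradient at x_0 and apply the update.
f'(x) = 14*x + 7
f'(2.1513) = 14*2.1513 + 7 = 37.1182
x_1 = 2.1513 - 0.2*37.1182 = -5.2723


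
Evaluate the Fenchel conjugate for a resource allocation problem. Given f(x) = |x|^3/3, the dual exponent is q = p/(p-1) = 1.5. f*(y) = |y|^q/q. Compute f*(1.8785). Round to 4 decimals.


The conjugate exponent q satisfies 1/p + 1/q = 1.
p = 3, so q = 3/(3 - 1) = 1.5
|y|^q = 1.8785^1.5 = 2.5746
f*(1.8785) = 2.5746 / 1.5 = 1.7164


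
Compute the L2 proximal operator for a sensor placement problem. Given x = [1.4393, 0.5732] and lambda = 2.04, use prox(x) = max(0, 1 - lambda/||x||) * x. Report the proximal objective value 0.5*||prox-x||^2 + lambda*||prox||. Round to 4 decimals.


Step 1: Compute ||x||.
||x|| = 1.5492
Step 2: Compute scaling factor.
scale = max(0, 1 - 2.04/1.5492) = 0.0
Step 3: prox(x) = [0.0, 0.0]
||prox(x)|| = 0.0
Step 4: Proximal objective.
0.5*||prox-x||^2 = 1.2001
lambda*||prox|| = 0.0
Total = 1.2001


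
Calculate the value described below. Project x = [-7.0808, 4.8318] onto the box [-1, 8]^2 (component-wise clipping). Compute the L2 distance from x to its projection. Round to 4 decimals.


Project each component onto [-1, 8].
clip(-7.0808) = -1.0, clip(4.8318) = 4.8318
Projection = [-1.0, 4.8318]
Squared diffs: [36.9761, 0.0]
Distance = sqrt(36.9761) = 6.0808


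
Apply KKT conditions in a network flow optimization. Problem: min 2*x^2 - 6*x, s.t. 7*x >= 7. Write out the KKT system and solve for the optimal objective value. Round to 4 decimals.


Step 1: Try lambda = 0 (constraint inactive).
Stationarity: 2*2*x - 6 = 0
x* = 6/(2*2) = 1.5
Check constraint: 7*1.5 = 10.5 >= 7 -- satisfied.
Step 2: Compute optimal value.
f(x*) = 2*1.5^2 - 6*1.5 = -4.5


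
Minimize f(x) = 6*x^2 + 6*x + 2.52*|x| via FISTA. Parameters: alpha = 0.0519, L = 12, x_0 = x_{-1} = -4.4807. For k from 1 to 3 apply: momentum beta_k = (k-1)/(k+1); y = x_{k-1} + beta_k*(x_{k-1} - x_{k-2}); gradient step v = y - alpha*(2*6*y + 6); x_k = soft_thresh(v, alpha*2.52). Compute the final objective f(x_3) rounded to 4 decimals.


FISTA on f(x) = 6*x^2 + 6*x + 2.52*|x|
L = 12, alpha = 0.0519
Iteration 1: beta = 0.0, y = -4.4807 + 0.0*(-4.4807 + 4.4807) = -4.4807
  grad(y) = -47.7684, v = y - alpha*grad = -2.0015
  prox(v) = soft_thresh(-2.0015, 0.1308) = -1.8707
Iteration 2: beta = 0.3333, y = -1.8707 + 0.3333*(-1.8707 + 4.4807) = -1.0007
  grad(y) = -6.0089, v = y - alpha*grad = -0.6889
  prox(v) = soft_thresh(-0.6889, 0.1308) = -0.5581
Iteration 3: beta = 0.5, y = -0.5581 + 0.5*(-0.5581 + 1.8707) = 0.0982
  grad(y) = 7.1787, v = y - alpha*grad = -0.2743
  prox(v) = soft_thresh(-0.2743, 0.1308) = -0.1436
f(x_3) = 6*(-0.1436)^2 + 6*(-0.1436) + 2.52*|-0.1436| = -0.3759


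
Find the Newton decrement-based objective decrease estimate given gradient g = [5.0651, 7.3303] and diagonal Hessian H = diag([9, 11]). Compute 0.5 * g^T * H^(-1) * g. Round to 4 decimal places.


Step 1: H is diagonal, so H^(-1) * g = [0.5628, 0.6664].
Step 2: g^T H^(-1) g = sum_i g_i^2 / H_ii
  = (5.0651)^2/9 + (7.3303)^2/11
  = 2.8506 + 4.8848 = 7.7354
Step 3: Objective decrease = 0.5 * g^T H^(-1) g = 3.8677


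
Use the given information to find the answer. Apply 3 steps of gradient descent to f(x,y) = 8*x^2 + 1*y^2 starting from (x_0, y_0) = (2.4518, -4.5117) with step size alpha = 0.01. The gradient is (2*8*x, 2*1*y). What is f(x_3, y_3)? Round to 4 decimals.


Gradient descent on f(x,y) = 8*x^2 + 1*y^2.
Starting point: (2.4518, -4.5117), alpha = 0.01
Step 1: grad_x = 2*8*2.4518 = 39.2288, grad_y = 2*1*-4.5117 = -9.0234
  x_1 = 2.4518 - 0.01*39.2288 = 2.0595
  y_1 = -4.5117 - 0.01*-9.0234 = -4.4215
Step 2: grad_x = 2*8*2.0595 = 32.9522, grad_y = 2*1*-4.4215 = -8.8429
  x_2 = 2.0595 - 0.01*32.9522 = 1.73
  y_2 = -4.4215 - 0.01*-8.8429 = -4.333
Step 3: grad_x = 2*8*1.73 = 27.6798, grad_y = 2*1*-4.333 = -8.6661
  x_3 = 1.73 - 0.01*27.6798 = 1.4532
  y_3 = -4.333 - 0.01*-8.6661 = -4.2464
f(1.4532, -4.2464) = 8*1.4532^2 + 1*(-4.2464)^2 = 34.9258


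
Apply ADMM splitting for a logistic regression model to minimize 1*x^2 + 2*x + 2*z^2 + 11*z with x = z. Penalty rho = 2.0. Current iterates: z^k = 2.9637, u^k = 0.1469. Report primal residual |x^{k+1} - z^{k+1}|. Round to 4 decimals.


ADMM iteration with rho = 2.0, z^k = 2.9637, u^k = 0.1469
Step 1: x-update.
Minimize 1*x^2 + 2*x + (2.0/2)*(x - 2.9637 + 0.1469)^2
FOC: (2*1 + 2.0)*x = -2 + 2.0*(2.9637 - 0.1469)
x^{k+1} = 0.9084
Step 2: z-update.
Minimize 2*z^2 + 11*z + (2.0/2)*(0.9084 - z + 0.1469)^2
FOC: (2*2 + 2.0)*z = -11 + 2.0*(0.9084 + 0.1469)
z^{k+1} = -1.4816
Step 3: u-update.
u^{k+1} = 0.1469 + 0.9084 + 1.4816 = 2.5369
Step 4: Primal residual = |0.9084 + 1.4816| = 2.39


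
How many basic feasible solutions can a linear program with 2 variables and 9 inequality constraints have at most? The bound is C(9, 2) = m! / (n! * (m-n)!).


Each vertex corresponds to some choice of n active constraints out of m, so the number of vertices is at most C(m, n) = m! / (n!(m-n)!).
m = 9, n = 2
Numerator: 9 * 8
Denominator: 2! = 2
C(9, 2) = 36


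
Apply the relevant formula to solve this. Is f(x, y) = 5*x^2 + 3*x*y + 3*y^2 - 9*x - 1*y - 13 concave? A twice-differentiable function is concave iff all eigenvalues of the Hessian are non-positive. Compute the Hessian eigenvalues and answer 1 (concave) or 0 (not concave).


The Hessian of f(x,y) = 5*x^2 + 3*x*y + 3*y^2 - 9*x - 1*y - 13 is:
H = [[10, 3], [3, 6]]
Trace = 10 + 6 = 16
Determinant = 10*6 - (3)^2 = 51
Discriminant = (16)^2 - 4*51 = 52.0
Eigenvalues: lambda_1 = 4.3944, lambda_2 = 11.6056
The function is not concave.

0


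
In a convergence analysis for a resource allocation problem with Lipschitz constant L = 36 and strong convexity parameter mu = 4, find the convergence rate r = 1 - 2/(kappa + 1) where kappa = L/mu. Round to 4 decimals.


Step 1: Compute the condition number.
kappa = L/mu = 36/4 = 9.0
Step 2: Compute the convergence rate.
r = 1 - 2/(kappa + 1) = 1 - 2*mu/(L + mu) = (L - mu)/(L + mu) = 32/40 = 0.8


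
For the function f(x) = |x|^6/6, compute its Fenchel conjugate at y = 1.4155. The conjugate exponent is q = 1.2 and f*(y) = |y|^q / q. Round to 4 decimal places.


The conjugate exponent q satisfies 1/p + 1/q = 1.
p = 6, so q = 6/(6 - 1) = 1.2
|y|^q = 1.4155^1.2 = 1.5174
f*(1.4155) = 1.5174 / 1.2 = 1.2645


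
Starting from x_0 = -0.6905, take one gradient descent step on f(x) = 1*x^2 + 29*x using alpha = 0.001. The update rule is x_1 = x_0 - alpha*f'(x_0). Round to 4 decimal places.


We compute the gradient at x_0 and apply the update.
f'(x) = 2*x + 29
f'(-0.6905) = 2*-0.6905 + 29 = 27.619
x_1 = -0.6905 - 0.001*27.619 = -0.7181


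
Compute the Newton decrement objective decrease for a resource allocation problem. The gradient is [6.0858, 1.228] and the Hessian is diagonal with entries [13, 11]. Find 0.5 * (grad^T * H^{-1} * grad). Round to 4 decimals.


Step 1: H is diagonal, so H^(-1) * g = [0.4681, 0.1116].
Step 2: g^T H^(-1) g = sum_i g_i^2 / H_ii
  = (6.0858)^2/13 + (1.228)^2/11
  = 2.849 + 0.1371 = 2.9861
Step 3: Objective decrease = 0.5 * g^T H^(-1) g = 1.493


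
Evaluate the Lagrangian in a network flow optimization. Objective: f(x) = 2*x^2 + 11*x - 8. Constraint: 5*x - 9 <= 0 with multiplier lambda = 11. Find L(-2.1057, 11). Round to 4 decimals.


Step 1: Evaluate f(x).
f(-2.1057) = 2*(-2.1057)^2 + 11*(-2.1057) - 8 = -22.2948
Step 2: Evaluate g(x).
g(-2.1057) = 5*-2.1057 - 9 = -19.5285
Step 3: Compute Lagrangian.
L = -22.2948 + 11*-19.5285 = -237.1083


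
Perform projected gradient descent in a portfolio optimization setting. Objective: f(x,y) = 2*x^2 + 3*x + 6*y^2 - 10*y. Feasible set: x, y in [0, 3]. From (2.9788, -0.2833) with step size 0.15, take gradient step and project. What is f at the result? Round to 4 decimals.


Step 1: Compute gradient at (2.9788, -0.2833).
grad_x = 2*2*2.9788 + 3 = 14.9152
grad_y = 2*6*-0.2833 - 10 = -13.3996
Step 2: Gradient step.
x_raw = 2.9788 - 0.15*14.9152 = 0.7415
y_raw = -0.2833 - 0.15*-13.3996 = 1.7266
Step 3: Project onto [0, 3].
x_proj = clip(0.7415) = 0.7415
y_proj = clip(1.7266) = 1.7266
Step 4: Evaluate f.
f(0.7415, 1.7266) = 3.9456


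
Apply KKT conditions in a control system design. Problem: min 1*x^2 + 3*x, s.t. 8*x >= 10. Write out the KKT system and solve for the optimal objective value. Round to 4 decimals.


Step 1: Try lambda = 0 (constraint inactive).
x_unc = -3/(2*1) = -1.5
Check: 8*-1.5 = -12.0 < 10 -- violated!
Step 2: Constraint must be active: 8*x = 10
x* = 10/8 = 1.25
lambda = (2*1*1.25 + 3)/8 = 0.6875
Step 3: Compute optimal value.
f(x*) = 1*1.25^2 + 3*1.25 = 5.3125


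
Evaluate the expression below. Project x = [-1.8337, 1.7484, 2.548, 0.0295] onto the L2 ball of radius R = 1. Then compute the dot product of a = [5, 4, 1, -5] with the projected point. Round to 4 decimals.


Step 1: Compute ||x|| (intermediates to 6 decimals).
||x|| = sqrt((-1.8337)^2 + 1.7484^2 + 2.548^2 + 0.0295^2) = 3.593401
Step 2: Project.
Since ||x|| > R, scale = R/||x|| = 1/3.593401 = 0.278288, proj(x) = scale * x
proj(x) = [-0.510297, 0.486559, 0.709078, 0.008209]
Step 3: Dot product.
a^T * proj(x) = 5*(-0.510297) + 4*0.486559 + 1*0.709078 - 5*0.008209 = 0.0628


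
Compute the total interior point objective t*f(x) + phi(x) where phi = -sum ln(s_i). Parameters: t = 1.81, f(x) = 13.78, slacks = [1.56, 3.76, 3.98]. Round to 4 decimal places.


Step 1: Compute log-barrier.
ln values: [0.4447, 1.3244, 1.3813]
phi = -(0.4447 + 1.3244 + 1.3813) = -3.1504
Step 2: Compute augmented objective.
t*f(x) = 1.81*13.78 = 24.9418
Total = 24.9418 - 3.1504 = 21.7914


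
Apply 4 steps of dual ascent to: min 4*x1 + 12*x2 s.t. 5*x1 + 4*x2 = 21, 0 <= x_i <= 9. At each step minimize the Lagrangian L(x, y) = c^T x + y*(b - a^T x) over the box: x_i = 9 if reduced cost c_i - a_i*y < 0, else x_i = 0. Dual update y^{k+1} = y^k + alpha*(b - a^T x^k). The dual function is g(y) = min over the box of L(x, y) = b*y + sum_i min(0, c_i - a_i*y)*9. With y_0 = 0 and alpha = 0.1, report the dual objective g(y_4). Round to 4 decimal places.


Dual ascent for LP: min 4*x1 + 12*x2, 5*x1 + 4*x2 = 21, 0 <= x_i <= 9
Step 1: y^k = 0.0, reduced costs: (4.0, 12.0)
  x^k = (0.0, 0.0), subgradient = b - a^T x = 21.0
  y^{k+1} = 0.0 + 0.1*21.0 = 2.1
Step 2: y^k = 2.1, reduced costs: (-6.5, 3.6)
  x^k = (9.0, 0.0), subgradient = b - a^T x = -24.0
  y^{k+1} = 2.1 + 0.1*-24.0 = -0.3
Step 3: y^k = -0.3, reduced costs: (5.5, 13.2)
  x^k = (0.0, 0.0), subgradient = b - a^T x = 21.0
  y^{k+1} = -0.3 + 0.1*21.0 = 1.8
Step 4: y^k = 1.8, reduced costs: (-5.0, 4.8)
  x^k = (9.0, 0.0), subgradient = b - a^T x = -24.0
  y^{k+1} = 1.8 + 0.1*-24.0 = -0.6
Dual objective at y_4 = -0.6: reduced costs (7.0, 14.4), box minimizer x = (0.0, 0.0)
g(y_4) = b*y + (c1 - a1*y)*x1 + (c2 - a2*y)*x2 = 21*(-0.6) + 7.0*0.0 + 14.4*0.0 = -12.6 + 0.0 + 0.0 = -12.6


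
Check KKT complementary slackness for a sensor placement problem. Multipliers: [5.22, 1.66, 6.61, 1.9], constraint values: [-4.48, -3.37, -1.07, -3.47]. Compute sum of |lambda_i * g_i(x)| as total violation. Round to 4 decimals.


KKT complementary slackness check:
lambda_1 * g_1 = 5.22 * -4.48 = -23.3856
lambda_2 * g_2 = 1.66 * -3.37 = -5.5942
lambda_3 * g_3 = 6.61 * -1.07 = -7.0727
lambda_4 * g_4 = 1.9 * -3.47 = -6.593
Total violation = 23.3856 + 5.5942 + 7.0727 + 6.593 = 42.6455


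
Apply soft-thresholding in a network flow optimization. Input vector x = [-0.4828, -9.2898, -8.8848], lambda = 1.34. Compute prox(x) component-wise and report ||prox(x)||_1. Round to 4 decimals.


Soft-thresholding with lambda = 1.34:
prox(-0.4828) = sign(-0.4828)*max(|-0.4828| - 1.34, 0) = 0.0
prox(-9.2898) = sign(-9.2898)*max(|-9.2898| - 1.34, 0) = -7.9498
prox(-8.8848) = sign(-8.8848)*max(|-8.8848| - 1.34, 0) = -7.5448
prox(x) = [0.0, -7.9498, -7.5448]
||prox(x)||_1 = 0.0 + 7.9498 + 7.5448 = 15.4946


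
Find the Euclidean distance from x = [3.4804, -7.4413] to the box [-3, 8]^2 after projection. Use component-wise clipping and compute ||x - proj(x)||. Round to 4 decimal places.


Project each component onto [-3, 8].
clip(3.4804) = 3.4804, clip(-7.4413) = -3.0
Projection = [3.4804, -3.0]
Squared diffs: [0.0, 19.7251]
Distance = sqrt(19.7251) = 4.4413


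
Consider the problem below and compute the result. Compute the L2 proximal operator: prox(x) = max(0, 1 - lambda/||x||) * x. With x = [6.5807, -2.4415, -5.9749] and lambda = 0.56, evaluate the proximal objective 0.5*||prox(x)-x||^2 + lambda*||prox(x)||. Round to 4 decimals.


Step 1: Compute ||x||.
||x|| = 9.2177
Step 2: Compute scaling factor.
scale = max(0, 1 - 0.56/9.2177) = 0.9392
Step 3: prox(x) = [6.1809, -2.2932, -5.6119]
||prox(x)|| = 8.6577
Step 4: Proximal objective.
0.5*||prox-x||^2 = 0.1568
lambda*||prox|| = 4.8483
Total = 5.0051


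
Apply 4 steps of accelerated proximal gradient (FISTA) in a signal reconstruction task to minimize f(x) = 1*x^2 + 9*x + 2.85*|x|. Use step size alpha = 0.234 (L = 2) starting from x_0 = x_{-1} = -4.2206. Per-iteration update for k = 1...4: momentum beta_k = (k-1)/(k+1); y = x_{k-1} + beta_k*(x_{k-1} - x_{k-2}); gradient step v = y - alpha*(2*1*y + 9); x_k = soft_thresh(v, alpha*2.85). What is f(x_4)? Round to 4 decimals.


FISTA on f(x) = 1*x^2 + 9*x + 2.85*|x|
L = 2, alpha = 0.234
Iteration 1: beta = 0.0, y = -4.2206 + 0.0*(-4.2206 + 4.2206) = -4.2206
  grad(y) = 0.5588, v = y - alpha*grad = -4.3514
  prox(v) = soft_thresh(-4.3514, 0.6669) = -3.6845
Iteration 2: beta = 0.3333, y = -3.6845 + 0.3333*(-3.6845 + 4.2206) = -3.5057
  grad(y) = 1.9885, v = y - alpha*grad = -3.9711
  prox(v) = soft_thresh(-3.9711, 0.6669) = -3.3042
Iteration 3: beta = 0.5, y = -3.3042 + 0.5*(-3.3042 + 3.6845) = -3.114
  grad(y) = 2.772, v = y - alpha*grad = -3.7627
  prox(v) = soft_thresh(-3.7627, 0.6669) = -3.0958
Iteration 4: beta = 0.6, y = -3.0958 + 0.6*(-3.0958 + 3.3042) = -2.9707
  grad(y) = 3.0586, v = y - alpha*grad = -3.6864
  prox(v) = soft_thresh(-3.6864, 0.6669) = -3.0195
f(x_4) = 1*(-3.0195)^2 + 9*(-3.0195) + 2.85*|-3.0195| = -9.4525


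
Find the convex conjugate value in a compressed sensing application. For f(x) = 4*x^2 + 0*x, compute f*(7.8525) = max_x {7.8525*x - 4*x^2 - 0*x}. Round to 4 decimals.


f*(y) = sup_x {y*x - a*x^2 - b*x} = sup_x {(y-b)*x - a*x^2}
FOC: (y - b) - 2a*x = 0 => x* = (y - b)/(2a)
x* = (7.8525 - 0)/(2*4) = 0.9816
f*(7.8525) = (y-b)^2/(4a) = (7.8525 - 0)^2/(4*4)
= 61.6618/16 = 3.8539


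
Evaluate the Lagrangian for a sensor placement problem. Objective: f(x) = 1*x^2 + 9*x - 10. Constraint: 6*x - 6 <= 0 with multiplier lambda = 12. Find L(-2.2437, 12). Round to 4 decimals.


Step 1: Evaluate f(x).
f(-2.2437) = 1*(-2.2437)^2 + 9*(-2.2437) - 10 = -25.1591
Step 2: Evaluate g(x).
g(-2.2437) = 6*-2.2437 - 6 = -19.4622
Step 3: Compute Lagrangian.
L = -25.1591 + 12*-19.4622 = -258.7055


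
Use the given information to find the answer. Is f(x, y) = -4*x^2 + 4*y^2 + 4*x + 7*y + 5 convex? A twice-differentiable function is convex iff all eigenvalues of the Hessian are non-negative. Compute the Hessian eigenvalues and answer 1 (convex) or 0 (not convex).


The Hessian of f(x,y) = -4*x^2 + 4*y^2 + 4*x + 7*y + 5 is:
H = [[-8, 0], [0, 8]]
Trace = -8 + 8 = 0
Determinant = -8*8 - (0)^2 = -64
Discriminant = (0)^2 - 4*-64 = 256.0
Eigenvalues: lambda_1 = -8.0, lambda_2 = 8.0
The function is not convex.

0


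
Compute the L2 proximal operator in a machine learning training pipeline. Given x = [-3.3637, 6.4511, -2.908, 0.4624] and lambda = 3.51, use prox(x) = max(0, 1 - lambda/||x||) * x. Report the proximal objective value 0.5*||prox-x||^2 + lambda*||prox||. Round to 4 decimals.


Step 1: Compute ||x||.
||x|| = 7.8487
Step 2: Compute scaling factor.
scale = max(0, 1 - 3.51/7.8487) = 0.5528
Step 3: prox(x) = [-1.8594, 3.5661, -1.6075, 0.2556]
||prox(x)|| = 4.3387
Step 4: Proximal objective.
0.5*||prox-x||^2 = 6.1601
lambda*||prox|| = 15.2288
Total = 21.3887


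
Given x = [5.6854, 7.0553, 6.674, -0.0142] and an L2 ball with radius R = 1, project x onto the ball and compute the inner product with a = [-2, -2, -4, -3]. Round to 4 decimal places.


Step 1: Compute ||x|| (intermediates to 6 decimals).
||x|| = sqrt(5.6854^2 + 7.0553^2 + 6.674^2 + (-0.0142)^2) = 11.2536
Step 2: Project.
Since ||x|| > R, scale = R/||x|| = 1/11.2536 = 0.08886, proj(x) = scale * x
proj(x) = [0.505205, 0.626934, 0.593052, -0.001262]
Step 3: Dot product.
a^T * proj(x) = -2*0.505205 - 2*0.626934 - 4*0.593052 - 3*(-0.001262) = -4.6327


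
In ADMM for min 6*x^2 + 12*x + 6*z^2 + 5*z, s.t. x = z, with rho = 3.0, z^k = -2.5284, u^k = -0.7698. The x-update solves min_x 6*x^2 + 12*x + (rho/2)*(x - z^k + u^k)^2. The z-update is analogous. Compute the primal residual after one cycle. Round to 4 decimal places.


ADMM iteration with rho = 3.0, z^k = -2.5284, u^k = -0.7698
Step 1: x-update.
Minimize 6*x^2 + 12*x + (3.0/2)*(x + 2.5284 - 0.7698)^2
FOC: (2*6 + 3.0)*x = -12 + 3.0*(-2.5284 + 0.7698)
x^{k+1} = -1.1517
Step 2: z-update.
Minimize 6*z^2 + 5*z + (3.0/2)*(-1.1517 - z - 0.7698)^2
FOC: (2*6 + 3.0)*z = -5 + 3.0*(-1.1517 - 0.7698)
z^{k+1} = -0.7176
Step 3: u-update.
u^{k+1} = -0.7698 - 1.1517 + 0.7176 = -1.2039
Step 4: Primal residual = |-1.1517 + 0.7176| = 0.4341
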